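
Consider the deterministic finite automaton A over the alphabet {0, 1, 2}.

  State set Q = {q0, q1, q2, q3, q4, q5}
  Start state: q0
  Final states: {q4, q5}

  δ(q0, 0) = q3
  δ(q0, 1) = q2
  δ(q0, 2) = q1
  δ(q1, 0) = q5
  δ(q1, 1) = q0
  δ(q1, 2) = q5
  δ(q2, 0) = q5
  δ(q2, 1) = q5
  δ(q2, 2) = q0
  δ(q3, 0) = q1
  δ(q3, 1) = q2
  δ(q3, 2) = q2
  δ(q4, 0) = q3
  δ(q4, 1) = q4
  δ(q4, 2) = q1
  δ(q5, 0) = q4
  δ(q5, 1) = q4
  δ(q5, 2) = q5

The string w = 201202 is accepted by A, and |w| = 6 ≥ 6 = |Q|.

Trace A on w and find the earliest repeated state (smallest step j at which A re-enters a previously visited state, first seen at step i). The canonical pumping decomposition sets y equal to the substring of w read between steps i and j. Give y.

Run of A on w = 2 0 1 2 0 2:
  step 0: q0  (start)
  step 1: q1  (read 2: q0→q1)
  step 2: q5  (read 0: q1→q5)
  step 3: q4  (read 1: q5→q4)
  step 4: q1  (read 2: q4→q1)   ← first repeat (q1 seen earlier)
  step 5: q5  (read 0: q1→q5)
  step 6: q5  (read 2: q5→q5)

So i = 1, j = 4, giving x = w[0:1] = 2, y = w[1:4] = 012, z = w[4:6] = 02.
Check: |xy| = 4 ≤ 6 and |y| = 3 ≥ 1. Reading y takes A from q1 back to q1, so every xyⁱz is accepted.
Pumping length from the standard proof: p = 6 (the number of states). The repeated state found above gives |xy| = j ≤ 6 and |y| = j − i ≥ 1.

012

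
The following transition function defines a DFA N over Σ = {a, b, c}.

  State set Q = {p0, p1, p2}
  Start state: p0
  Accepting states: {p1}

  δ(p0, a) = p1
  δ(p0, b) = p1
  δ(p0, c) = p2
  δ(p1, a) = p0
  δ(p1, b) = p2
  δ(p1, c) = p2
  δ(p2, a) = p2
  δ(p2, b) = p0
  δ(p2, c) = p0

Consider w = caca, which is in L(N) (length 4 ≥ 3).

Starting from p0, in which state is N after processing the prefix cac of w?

p0

State sequence: p0 -c-> p2 -a-> p2 -c-> p0

After reading 3 characters, N is in state p0.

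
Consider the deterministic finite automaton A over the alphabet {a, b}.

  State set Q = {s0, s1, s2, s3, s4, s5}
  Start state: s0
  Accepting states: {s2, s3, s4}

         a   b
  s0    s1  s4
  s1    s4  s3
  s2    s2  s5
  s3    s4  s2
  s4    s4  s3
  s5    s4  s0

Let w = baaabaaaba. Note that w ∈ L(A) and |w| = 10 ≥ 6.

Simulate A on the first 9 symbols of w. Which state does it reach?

s3

Run of A on the first 9 characters of w = b a a a b a a a b:
  step 0: s0  (start)
  step 1: s4  (read b: s0→s4)
  step 2: s4  (read a: s4→s4)
  step 3: s4  (read a: s4→s4)
  step 4: s4  (read a: s4→s4)
  step 5: s3  (read b: s4→s3)
  step 6: s4  (read a: s3→s4)
  step 7: s4  (read a: s4→s4)
  step 8: s4  (read a: s4→s4)
  step 9: s3  (read b: s4→s3)

After reading 9 characters, A is in state s3.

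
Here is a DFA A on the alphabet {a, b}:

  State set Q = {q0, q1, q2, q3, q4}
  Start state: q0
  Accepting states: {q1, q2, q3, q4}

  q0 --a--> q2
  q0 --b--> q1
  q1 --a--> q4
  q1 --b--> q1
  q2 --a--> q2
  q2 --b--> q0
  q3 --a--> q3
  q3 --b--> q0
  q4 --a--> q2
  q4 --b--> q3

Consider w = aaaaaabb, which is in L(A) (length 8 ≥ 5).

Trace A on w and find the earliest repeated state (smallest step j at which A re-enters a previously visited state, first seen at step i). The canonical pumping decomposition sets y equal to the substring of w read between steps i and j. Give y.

Run of A on w = a a a a a a b b:
  step 0: q0  (start)
  step 1: q2  (read a: q0→q2)
  step 2: q2  (read a: q2→q2)   ← first repeat (q2 seen earlier)
  step 3: q2  (read a: q2→q2)
  step 4: q2  (read a: q2→q2)
  step 5: q2  (read a: q2→q2)
  step 6: q2  (read a: q2→q2)
  step 7: q0  (read b: q2→q0)
  step 8: q1  (read b: q0→q1)

So i = 1, j = 2, giving x = w[0:1] = a, y = w[1:2] = a, z = w[2:8] = aaaabb.
Check: |xy| = 2 ≤ 5 and |y| = 1 ≥ 1. Reading y takes A from q2 back to q2, so every xyⁱz is accepted.

a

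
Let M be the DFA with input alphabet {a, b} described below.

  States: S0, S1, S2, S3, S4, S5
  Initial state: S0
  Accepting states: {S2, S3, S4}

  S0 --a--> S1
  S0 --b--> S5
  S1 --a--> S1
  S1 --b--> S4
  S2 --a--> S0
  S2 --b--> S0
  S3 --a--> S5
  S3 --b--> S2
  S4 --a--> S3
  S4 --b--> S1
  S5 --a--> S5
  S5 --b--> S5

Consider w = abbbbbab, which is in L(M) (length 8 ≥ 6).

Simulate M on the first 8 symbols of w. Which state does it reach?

State sequence: S0 -a-> S1 -b-> S4 -b-> S1 -b-> S4 -b-> S1 -b-> S4 -a-> S3 -b-> S2

After reading 8 characters, M is in state S2.

S2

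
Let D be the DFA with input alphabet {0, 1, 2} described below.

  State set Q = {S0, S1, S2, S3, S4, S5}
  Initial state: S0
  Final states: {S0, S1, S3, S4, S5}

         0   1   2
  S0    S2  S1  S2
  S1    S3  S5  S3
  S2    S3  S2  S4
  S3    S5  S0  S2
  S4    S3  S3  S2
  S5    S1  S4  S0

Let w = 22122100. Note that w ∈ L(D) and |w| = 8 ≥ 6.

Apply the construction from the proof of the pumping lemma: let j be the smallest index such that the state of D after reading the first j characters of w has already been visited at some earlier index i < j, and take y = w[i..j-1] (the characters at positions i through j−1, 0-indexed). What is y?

212

Run of D on w = 2 2 1 2 2 1 0 0:
  step 0: S0  (start)
  step 1: S2  (read 2: S0→S2)
  step 2: S4  (read 2: S2→S4)
  step 3: S3  (read 1: S4→S3)
  step 4: S2  (read 2: S3→S2)   ← first repeat (S2 seen earlier)
  step 5: S4  (read 2: S2→S4)
  step 6: S3  (read 1: S4→S3)
  step 7: S5  (read 0: S3→S5)
  step 8: S1  (read 0: S5→S1)

So i = 1, j = 4, giving x = w[0:1] = 2, y = w[1:4] = 212, z = w[4:8] = 2100.
Check: |xy| = 4 ≤ 6 and |y| = 3 ≥ 1. Reading y takes D from S2 back to S2, so every xyⁱz is accepted.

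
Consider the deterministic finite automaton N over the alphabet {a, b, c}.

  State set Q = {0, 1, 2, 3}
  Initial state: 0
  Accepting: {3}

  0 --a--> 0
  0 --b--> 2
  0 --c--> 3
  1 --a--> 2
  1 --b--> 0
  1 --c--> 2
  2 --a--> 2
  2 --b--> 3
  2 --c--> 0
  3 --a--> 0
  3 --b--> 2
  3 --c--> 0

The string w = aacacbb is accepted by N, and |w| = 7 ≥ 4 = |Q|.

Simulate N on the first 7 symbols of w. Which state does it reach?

Run of N on the first 7 characters of w = a a c a c b b:
  step 0: 0  (start)
  step 1: 0  (read a: 0→0)
  step 2: 0  (read a: 0→0)
  step 3: 3  (read c: 0→3)
  step 4: 0  (read a: 3→0)
  step 5: 3  (read c: 0→3)
  step 6: 2  (read b: 3→2)
  step 7: 3  (read b: 2→3)

After reading 7 characters, N is in state 3.

3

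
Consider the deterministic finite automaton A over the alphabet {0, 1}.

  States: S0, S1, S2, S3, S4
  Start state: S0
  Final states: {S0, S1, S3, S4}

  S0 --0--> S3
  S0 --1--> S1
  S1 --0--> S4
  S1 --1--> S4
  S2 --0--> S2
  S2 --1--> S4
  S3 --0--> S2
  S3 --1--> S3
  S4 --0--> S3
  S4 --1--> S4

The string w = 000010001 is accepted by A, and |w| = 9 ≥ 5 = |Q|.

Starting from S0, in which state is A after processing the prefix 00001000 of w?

S2

State sequence: S0 -0-> S3 -0-> S2 -0-> S2 -0-> S2 -1-> S4 -0-> S3 -0-> S2 -0-> S2

After reading 8 characters, A is in state S2.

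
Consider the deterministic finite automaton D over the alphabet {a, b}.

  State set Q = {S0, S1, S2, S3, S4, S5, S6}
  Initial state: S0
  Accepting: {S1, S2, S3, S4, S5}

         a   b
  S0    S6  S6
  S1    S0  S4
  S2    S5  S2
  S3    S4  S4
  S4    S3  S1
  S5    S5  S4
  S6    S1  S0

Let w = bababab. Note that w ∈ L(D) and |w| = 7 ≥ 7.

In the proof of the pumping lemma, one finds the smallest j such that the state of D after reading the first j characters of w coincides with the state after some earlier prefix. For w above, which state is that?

S4

State sequence: S0 -b-> S6 -a-> S1 -b-> S4 -a-> S3 -b-> S4 -a-> S3 -b-> S4
First repeat at step 5: S4 was already visited.

The earliest repeat is at step j = 5: D is in S4, which it already visited at step i = 3.
The DFA has 7 states, so the proof of the pumping lemma guarantees a repeated state among the first 7+1 visited; the segment between the two visits is the pumpable y.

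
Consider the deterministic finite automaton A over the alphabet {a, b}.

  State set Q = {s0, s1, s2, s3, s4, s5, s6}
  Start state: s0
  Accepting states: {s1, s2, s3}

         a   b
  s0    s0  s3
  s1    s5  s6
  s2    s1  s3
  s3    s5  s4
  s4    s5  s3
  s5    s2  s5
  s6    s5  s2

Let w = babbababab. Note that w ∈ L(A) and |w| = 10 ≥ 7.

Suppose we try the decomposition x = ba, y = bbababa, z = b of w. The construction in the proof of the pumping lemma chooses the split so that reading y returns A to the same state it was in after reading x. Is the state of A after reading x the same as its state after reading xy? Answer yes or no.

no

Run of A on the first 9 characters of w = b a b b a b a b a:
  step 0: s0  (start)
  step 1: s3  (read b: s0→s3)
  step 2: s5  (read a: s3→s5)
  step 3: s5  (read b: s5→s5)
  step 4: s5  (read b: s5→s5)
  step 5: s2  (read a: s5→s2)
  step 6: s3  (read b: s2→s3)
  step 7: s5  (read a: s3→s5)
  step 8: s5  (read b: s5→s5)
  step 9: s2  (read a: s5→s2)

After x (step 2): s5. After xy (step 9): s2.
They differ (s5 ≠ s2), so y is not a cycle from the state after x; this split is not the one the pumping-lemma construction produces, and pumping y need not keep the string in L(A).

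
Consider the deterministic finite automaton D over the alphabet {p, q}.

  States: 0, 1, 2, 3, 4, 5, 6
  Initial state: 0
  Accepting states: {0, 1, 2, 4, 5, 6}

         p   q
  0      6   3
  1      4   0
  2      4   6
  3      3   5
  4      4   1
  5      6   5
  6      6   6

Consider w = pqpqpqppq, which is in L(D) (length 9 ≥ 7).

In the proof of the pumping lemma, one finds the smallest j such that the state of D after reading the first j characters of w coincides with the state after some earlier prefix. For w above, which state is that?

6

Run of D on w = p q p q p q p p q:
  step 0: 0  (start)
  step 1: 6  (read p: 0→6)
  step 2: 6  (read q: 6→6)   ← first repeat (6 seen earlier)
  step 3: 6  (read p: 6→6)
  step 4: 6  (read q: 6→6)
  step 5: 6  (read p: 6→6)
  step 6: 6  (read q: 6→6)
  step 7: 6  (read p: 6→6)
  step 8: 6  (read p: 6→6)
  step 9: 6  (read q: 6→6)

The earliest repeat is at step j = 2: D is in 6, which it already visited at step i = 1.
The DFA has 7 states, so the proof of the pumping lemma guarantees a repeated state among the first 7+1 visited; the segment between the two visits is the pumpable y.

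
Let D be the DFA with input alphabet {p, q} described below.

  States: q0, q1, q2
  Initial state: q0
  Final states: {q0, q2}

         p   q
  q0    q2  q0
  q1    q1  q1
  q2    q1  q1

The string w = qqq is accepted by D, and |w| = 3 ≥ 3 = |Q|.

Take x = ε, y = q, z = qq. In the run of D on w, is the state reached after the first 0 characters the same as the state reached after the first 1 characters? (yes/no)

Run of D on the first 1 characters of w = q:
  step 0: q0  (start)
  step 1: q0  (read q: q0→q0)

After x (step 0): q0. After xy (step 1): q0.
They match, so y = q drives D around a cycle from q0 back to itself; pumping y any number of times keeps D in q0 before reading z, and xyⁱz ∈ L(D) for every i ≥ 0.

yes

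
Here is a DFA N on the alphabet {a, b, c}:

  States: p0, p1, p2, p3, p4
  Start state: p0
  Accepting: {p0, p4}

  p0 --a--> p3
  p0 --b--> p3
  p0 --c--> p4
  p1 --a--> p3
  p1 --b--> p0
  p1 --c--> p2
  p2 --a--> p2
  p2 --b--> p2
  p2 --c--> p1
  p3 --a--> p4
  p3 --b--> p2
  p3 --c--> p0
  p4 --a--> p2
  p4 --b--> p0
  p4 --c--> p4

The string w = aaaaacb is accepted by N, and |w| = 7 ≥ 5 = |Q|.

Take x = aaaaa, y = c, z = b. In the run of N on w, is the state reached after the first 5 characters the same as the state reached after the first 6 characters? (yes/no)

State sequence: p0 -a-> p3 -a-> p4 -a-> p2 -a-> p2 -a-> p2 -c-> p1

After x (step 5): p2. After xy (step 6): p1.
They differ (p2 ≠ p1), so y is not a cycle from the state after x; this split is not the one the pumping-lemma construction produces, and pumping y need not keep the string in L(N).

no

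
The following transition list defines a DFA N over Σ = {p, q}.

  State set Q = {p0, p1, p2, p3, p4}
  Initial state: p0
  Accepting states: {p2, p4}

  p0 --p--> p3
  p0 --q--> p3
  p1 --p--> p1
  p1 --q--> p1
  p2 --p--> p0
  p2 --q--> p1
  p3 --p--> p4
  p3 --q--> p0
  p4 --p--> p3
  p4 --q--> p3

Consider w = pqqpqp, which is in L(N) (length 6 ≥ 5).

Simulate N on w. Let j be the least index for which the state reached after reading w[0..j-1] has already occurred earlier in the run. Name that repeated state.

State sequence: p0 -p-> p3 -q-> p0 -q-> p3 -p-> p4 -q-> p3 -p-> p4
First repeat at step 2: p0 was already visited.

The earliest repeat is at step j = 2: N is in p0, which it already visited at step i = 0.
With |Q| = 5, pigeonhole forces a state repeat no later than step 5; the substring read between the first and second visits to that state can be pumped.

p0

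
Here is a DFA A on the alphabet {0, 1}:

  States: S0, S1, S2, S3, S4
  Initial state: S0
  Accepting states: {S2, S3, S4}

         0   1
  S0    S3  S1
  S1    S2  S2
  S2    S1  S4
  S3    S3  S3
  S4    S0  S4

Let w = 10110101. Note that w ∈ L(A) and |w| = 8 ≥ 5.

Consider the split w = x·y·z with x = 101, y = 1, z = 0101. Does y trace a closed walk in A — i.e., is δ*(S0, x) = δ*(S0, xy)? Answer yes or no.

yes

Run of A on the first 4 characters of w = 1 0 1 1:
  step 0: S0  (start)
  step 1: S1  (read 1: S0→S1)
  step 2: S2  (read 0: S1→S2)
  step 3: S4  (read 1: S2→S4)
  step 4: S4  (read 1: S4→S4)

After x (step 3): S4. After xy (step 4): S4.
They match, so y = 1 drives A around a cycle from S4 back to itself; pumping y any number of times keeps A in S4 before reading z, and xyⁱz ∈ L(A) for every i ≥ 0.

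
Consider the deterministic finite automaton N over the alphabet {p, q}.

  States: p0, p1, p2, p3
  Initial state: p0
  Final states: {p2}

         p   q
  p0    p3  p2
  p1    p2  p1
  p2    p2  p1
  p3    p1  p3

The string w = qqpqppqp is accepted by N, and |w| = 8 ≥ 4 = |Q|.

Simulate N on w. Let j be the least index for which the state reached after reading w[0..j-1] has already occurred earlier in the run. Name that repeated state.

p2

State sequence: p0 -q-> p2 -q-> p1 -p-> p2 -q-> p1 -p-> p2 -p-> p2 -q-> p1 -p-> p2
First repeat at step 3: p2 was already visited.

The earliest repeat is at step j = 3: N is in p2, which it already visited at step i = 1.
Pumping length from the standard proof: p = 4 (the number of states). The repeated state found above gives |xy| = j ≤ 4 and |y| = j − i ≥ 1.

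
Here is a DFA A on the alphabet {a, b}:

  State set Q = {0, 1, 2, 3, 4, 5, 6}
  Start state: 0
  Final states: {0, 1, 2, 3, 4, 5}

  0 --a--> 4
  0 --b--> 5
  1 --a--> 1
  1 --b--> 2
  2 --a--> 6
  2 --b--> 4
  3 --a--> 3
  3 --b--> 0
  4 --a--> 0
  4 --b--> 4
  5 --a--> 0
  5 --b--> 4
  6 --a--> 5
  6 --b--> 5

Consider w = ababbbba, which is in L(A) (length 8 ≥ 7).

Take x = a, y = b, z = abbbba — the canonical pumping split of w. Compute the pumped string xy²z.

abbabbbba

xy^2z = a·b·b·abbbba = abbabbbba.
Reading y = b takes A from 4 back to 4, so after x·y·y the machine is still in 4, and z then leads to the accepting state 0. Hence abbabbbba ∈ L(A).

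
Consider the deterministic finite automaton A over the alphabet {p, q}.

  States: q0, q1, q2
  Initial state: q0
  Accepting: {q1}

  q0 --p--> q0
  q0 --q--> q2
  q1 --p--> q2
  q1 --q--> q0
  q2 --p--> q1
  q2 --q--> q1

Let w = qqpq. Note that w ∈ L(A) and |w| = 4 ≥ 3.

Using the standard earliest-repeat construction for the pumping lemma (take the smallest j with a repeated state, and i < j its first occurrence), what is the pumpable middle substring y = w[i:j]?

Run of A on w = q q p q:
  step 0: q0  (start)
  step 1: q2  (read q: q0→q2)
  step 2: q1  (read q: q2→q1)
  step 3: q2  (read p: q1→q2)   ← first repeat (q2 seen earlier)
  step 4: q1  (read q: q2→q1)

So i = 1, j = 3, giving x = w[0:1] = q, y = w[1:3] = qp, z = w[3:4] = q.
Check: |xy| = 3 ≤ 3 and |y| = 2 ≥ 1. Reading y takes A from q2 back to q2, so every xyⁱz is accepted.

qp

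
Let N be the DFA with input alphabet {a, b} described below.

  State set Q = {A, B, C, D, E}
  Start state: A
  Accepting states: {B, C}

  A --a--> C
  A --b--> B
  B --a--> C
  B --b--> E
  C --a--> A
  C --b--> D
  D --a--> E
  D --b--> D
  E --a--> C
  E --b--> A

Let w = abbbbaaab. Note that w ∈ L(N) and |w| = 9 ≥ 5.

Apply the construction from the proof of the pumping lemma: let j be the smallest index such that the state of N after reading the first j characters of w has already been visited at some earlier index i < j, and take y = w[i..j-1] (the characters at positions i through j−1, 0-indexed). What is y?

State sequence: A -a-> C -b-> D -b-> D -b-> D -b-> D -a-> E -a-> C -a-> A -b-> B
First repeat at step 3: D was already visited.

So i = 2, j = 3, giving x = w[0:2] = ab, y = w[2:3] = b, z = w[3:9] = bbaaab.
Check: |xy| = 3 ≤ 5 and |y| = 1 ≥ 1. Reading y takes N from D back to D, so every xyⁱz is accepted.
The DFA has 5 states, so the proof of the pumping lemma guarantees a repeated state among the first 5+1 visited; the segment between the two visits is the pumpable y.

b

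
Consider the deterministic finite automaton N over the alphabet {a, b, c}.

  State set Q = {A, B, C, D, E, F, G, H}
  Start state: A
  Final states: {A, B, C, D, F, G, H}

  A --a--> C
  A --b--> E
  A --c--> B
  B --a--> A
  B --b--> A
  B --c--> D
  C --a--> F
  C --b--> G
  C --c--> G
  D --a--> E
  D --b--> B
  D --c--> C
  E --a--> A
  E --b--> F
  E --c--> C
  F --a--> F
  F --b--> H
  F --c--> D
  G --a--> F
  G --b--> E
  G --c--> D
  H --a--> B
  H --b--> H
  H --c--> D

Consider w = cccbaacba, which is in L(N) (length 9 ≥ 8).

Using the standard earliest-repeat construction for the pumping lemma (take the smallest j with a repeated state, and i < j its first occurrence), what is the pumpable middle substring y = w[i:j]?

a

Run of N on w = c c c b a a c b a:
  step 0: A  (start)
  step 1: B  (read c: A→B)
  step 2: D  (read c: B→D)
  step 3: C  (read c: D→C)
  step 4: G  (read b: C→G)
  step 5: F  (read a: G→F)
  step 6: F  (read a: F→F)   ← first repeat (F seen earlier)
  step 7: D  (read c: F→D)
  step 8: B  (read b: D→B)
  step 9: A  (read a: B→A)

So i = 5, j = 6, giving x = w[0:5] = cccba, y = w[5:6] = a, z = w[6:9] = cba.
Check: |xy| = 6 ≤ 8 and |y| = 1 ≥ 1. Reading y takes N from F back to F, so every xyⁱz is accepted.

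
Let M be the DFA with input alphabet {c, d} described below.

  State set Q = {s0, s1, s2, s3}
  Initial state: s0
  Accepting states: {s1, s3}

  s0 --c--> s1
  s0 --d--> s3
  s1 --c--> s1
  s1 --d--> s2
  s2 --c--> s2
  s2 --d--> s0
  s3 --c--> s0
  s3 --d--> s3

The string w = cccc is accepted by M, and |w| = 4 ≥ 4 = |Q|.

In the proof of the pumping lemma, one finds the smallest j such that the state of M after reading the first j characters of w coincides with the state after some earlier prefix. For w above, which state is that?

Run of M on w = c c c c:
  step 0: s0  (start)
  step 1: s1  (read c: s0→s1)
  step 2: s1  (read c: s1→s1)   ← first repeat (s1 seen earlier)
  step 3: s1  (read c: s1→s1)
  step 4: s1  (read c: s1→s1)

The earliest repeat is at step j = 2: M is in s1, which it already visited at step i = 1.
The DFA has 4 states, so the proof of the pumping lemma guarantees a repeated state among the first 4+1 visited; the segment between the two visits is the pumpable y.

s1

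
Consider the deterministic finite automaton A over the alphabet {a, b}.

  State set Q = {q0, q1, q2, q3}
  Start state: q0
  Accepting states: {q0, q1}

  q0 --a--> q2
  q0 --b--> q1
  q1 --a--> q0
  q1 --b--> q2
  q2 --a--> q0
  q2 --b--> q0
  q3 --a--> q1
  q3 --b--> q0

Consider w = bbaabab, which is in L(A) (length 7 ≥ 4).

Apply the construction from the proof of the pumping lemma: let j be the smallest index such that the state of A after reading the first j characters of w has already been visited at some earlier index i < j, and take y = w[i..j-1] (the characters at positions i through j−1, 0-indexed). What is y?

State sequence: q0 -b-> q1 -b-> q2 -a-> q0 -a-> q2 -b-> q0 -a-> q2 -b-> q0
First repeat at step 3: q0 was already visited.

So i = 0, j = 3, giving x = w[0:0] = ε, y = w[0:3] = bba, z = w[3:7] = abab.
Check: |xy| = 3 ≤ 4 and |y| = 3 ≥ 1. Reading y takes A from q0 back to q0, so every xyⁱz is accepted.
Since A has 4 states, any run of length ≥ 4 visits 4+1 states, so by pigeonhole some state repeats within the first 4 steps — that repeat gives the pumpable loop.

bba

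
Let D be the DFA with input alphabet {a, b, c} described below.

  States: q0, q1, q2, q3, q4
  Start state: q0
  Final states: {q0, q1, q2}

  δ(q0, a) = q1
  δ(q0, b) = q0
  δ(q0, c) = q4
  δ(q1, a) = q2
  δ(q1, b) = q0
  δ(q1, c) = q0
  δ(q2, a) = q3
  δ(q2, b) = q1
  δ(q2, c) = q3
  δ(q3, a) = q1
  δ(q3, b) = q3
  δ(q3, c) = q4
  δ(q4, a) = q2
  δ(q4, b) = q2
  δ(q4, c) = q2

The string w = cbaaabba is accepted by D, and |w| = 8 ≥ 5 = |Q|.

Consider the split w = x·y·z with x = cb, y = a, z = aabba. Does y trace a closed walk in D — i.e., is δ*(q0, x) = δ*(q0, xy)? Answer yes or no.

Run of D on the first 3 characters of w = c b a:
  step 0: q0  (start)
  step 1: q4  (read c: q0→q4)
  step 2: q2  (read b: q4→q2)
  step 3: q3  (read a: q2→q3)

After x (step 2): q2. After xy (step 3): q3.
They differ (q2 ≠ q3), so y is not a cycle from the state after x; this split is not the one the pumping-lemma construction produces, and pumping y need not keep the string in L(D).

no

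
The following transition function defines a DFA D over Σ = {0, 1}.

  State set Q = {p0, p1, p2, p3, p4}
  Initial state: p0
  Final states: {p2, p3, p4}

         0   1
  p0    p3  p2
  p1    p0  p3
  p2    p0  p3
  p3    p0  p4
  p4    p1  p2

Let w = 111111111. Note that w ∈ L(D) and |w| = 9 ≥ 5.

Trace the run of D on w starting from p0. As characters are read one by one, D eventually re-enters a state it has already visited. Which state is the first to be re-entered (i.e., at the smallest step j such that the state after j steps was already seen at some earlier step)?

Run of D on w = 1 1 1 1 1 1 1 1 1:
  step 0: p0  (start)
  step 1: p2  (read 1: p0→p2)
  step 2: p3  (read 1: p2→p3)
  step 3: p4  (read 1: p3→p4)
  step 4: p2  (read 1: p4→p2)   ← first repeat (p2 seen earlier)
  step 5: p3  (read 1: p2→p3)
  step 6: p4  (read 1: p3→p4)
  step 7: p2  (read 1: p4→p2)
  step 8: p3  (read 1: p2→p3)
  step 9: p4  (read 1: p3→p4)

The earliest repeat is at step j = 4: D is in p2, which it already visited at step i = 1.

p2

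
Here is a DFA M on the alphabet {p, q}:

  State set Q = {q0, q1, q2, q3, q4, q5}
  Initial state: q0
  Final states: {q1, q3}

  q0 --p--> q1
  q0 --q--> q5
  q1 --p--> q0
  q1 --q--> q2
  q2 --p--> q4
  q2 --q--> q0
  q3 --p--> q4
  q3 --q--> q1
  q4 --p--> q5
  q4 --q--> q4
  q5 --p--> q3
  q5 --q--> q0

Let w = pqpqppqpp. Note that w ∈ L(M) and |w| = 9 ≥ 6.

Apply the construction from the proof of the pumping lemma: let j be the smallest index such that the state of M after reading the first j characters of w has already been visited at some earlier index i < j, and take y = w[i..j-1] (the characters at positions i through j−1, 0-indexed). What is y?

Run of M on w = p q p q p p q p p:
  step 0: q0  (start)
  step 1: q1  (read p: q0→q1)
  step 2: q2  (read q: q1→q2)
  step 3: q4  (read p: q2→q4)
  step 4: q4  (read q: q4→q4)   ← first repeat (q4 seen earlier)
  step 5: q5  (read p: q4→q5)
  step 6: q3  (read p: q5→q3)
  step 7: q1  (read q: q3→q1)
  step 8: q0  (read p: q1→q0)
  step 9: q1  (read p: q0→q1)

So i = 3, j = 4, giving x = w[0:3] = pqp, y = w[3:4] = q, z = w[4:9] = ppqpp.
Check: |xy| = 4 ≤ 6 and |y| = 1 ≥ 1. Reading y takes M from q4 back to q4, so every xyⁱz is accepted.
With |Q| = 6, pigeonhole forces a state repeat no later than step 6; the substring read between the first and second visits to that state can be pumped.

q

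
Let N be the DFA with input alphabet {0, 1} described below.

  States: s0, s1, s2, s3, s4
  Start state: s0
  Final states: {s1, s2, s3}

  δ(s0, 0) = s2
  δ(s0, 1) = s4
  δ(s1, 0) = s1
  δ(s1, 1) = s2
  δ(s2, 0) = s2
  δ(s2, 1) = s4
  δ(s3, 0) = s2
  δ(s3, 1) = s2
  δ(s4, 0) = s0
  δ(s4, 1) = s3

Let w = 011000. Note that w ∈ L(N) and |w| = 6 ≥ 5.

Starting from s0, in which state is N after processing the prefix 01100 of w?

Run of N on the first 5 characters of w = 0 1 1 0 0:
  step 0: s0  (start)
  step 1: s2  (read 0: s0→s2)
  step 2: s4  (read 1: s2→s4)
  step 3: s3  (read 1: s4→s3)
  step 4: s2  (read 0: s3→s2)
  step 5: s2  (read 0: s2→s2)

After reading 5 characters, N is in state s2.

s2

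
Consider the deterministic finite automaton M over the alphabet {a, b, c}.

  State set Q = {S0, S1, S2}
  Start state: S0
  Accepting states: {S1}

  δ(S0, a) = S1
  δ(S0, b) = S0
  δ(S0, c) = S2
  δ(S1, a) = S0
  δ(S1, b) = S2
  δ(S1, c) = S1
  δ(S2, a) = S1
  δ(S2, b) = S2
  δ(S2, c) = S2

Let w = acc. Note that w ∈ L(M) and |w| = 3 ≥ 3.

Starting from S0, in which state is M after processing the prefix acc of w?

Run of M on the first 3 characters of w = a c c:
  step 0: S0  (start)
  step 1: S1  (read a: S0→S1)
  step 2: S1  (read c: S1→S1)
  step 3: S1  (read c: S1→S1)

After reading 3 characters, M is in state S1.
(This kind of state-tracing is the core of the pumping-lemma construction: with 3 states, pigeonhole forces a repeat within the first 3 steps.)

S1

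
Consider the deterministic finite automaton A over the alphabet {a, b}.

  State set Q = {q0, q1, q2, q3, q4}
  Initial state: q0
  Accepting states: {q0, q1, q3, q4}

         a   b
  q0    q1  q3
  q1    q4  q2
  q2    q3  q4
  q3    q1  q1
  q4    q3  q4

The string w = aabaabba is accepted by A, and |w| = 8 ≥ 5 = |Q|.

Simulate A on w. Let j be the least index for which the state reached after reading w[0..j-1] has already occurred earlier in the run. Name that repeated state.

Run of A on w = a a b a a b b a:
  step 0: q0  (start)
  step 1: q1  (read a: q0→q1)
  step 2: q4  (read a: q1→q4)
  step 3: q4  (read b: q4→q4)   ← first repeat (q4 seen earlier)
  step 4: q3  (read a: q4→q3)
  step 5: q1  (read a: q3→q1)
  step 6: q2  (read b: q1→q2)
  step 7: q4  (read b: q2→q4)
  step 8: q3  (read a: q4→q3)

The earliest repeat is at step j = 3: A is in q4, which it already visited at step i = 2.
Pumping length from the standard proof: p = 5 (the number of states). The repeated state found above gives |xy| = j ≤ 5 and |y| = j − i ≥ 1.

q4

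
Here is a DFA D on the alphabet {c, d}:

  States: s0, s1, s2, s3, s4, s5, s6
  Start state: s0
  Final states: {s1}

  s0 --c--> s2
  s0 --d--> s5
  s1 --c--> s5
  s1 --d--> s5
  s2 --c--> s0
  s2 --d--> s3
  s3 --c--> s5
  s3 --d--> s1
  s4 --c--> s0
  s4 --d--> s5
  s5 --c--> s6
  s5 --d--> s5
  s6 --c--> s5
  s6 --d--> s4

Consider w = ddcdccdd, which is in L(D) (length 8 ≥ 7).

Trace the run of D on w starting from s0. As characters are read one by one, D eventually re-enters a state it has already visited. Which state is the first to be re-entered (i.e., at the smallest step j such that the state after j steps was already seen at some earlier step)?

State sequence: s0 -d-> s5 -d-> s5 -c-> s6 -d-> s4 -c-> s0 -c-> s2 -d-> s3 -d-> s1
First repeat at step 2: s5 was already visited.

The earliest repeat is at step j = 2: D is in s5, which it already visited at step i = 1.
Since D has 7 states, any run of length ≥ 7 visits 7+1 states, so by pigeonhole some state repeats within the first 7 steps — that repeat gives the pumpable loop.

s5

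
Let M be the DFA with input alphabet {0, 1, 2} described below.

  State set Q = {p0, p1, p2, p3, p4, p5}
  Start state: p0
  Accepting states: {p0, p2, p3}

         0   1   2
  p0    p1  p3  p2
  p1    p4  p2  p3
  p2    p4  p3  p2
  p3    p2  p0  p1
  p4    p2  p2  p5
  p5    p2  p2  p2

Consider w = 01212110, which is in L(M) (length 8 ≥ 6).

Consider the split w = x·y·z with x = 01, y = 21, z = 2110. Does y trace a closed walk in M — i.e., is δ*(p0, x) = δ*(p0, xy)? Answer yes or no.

Run of M on the first 4 characters of w = 0 1 2 1:
  step 0: p0  (start)
  step 1: p1  (read 0: p0→p1)
  step 2: p2  (read 1: p1→p2)
  step 3: p2  (read 2: p2→p2)
  step 4: p3  (read 1: p2→p3)

After x (step 2): p2. After xy (step 4): p3.
They differ (p2 ≠ p3), so y is not a cycle from the state after x; this split is not the one the pumping-lemma construction produces, and pumping y need not keep the string in L(M).

no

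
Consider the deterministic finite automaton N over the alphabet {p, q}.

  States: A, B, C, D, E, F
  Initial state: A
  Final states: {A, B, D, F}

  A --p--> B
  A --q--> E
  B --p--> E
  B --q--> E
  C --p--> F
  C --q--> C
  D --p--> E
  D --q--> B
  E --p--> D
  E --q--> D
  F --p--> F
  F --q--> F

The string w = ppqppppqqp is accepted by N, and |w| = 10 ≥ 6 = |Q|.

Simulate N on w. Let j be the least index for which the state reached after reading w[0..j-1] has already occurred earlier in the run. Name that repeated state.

State sequence: A -p-> B -p-> E -q-> D -p-> E -p-> D -p-> E -p-> D -q-> B -q-> E -p-> D
First repeat at step 4: E was already visited.

The earliest repeat is at step j = 4: N is in E, which it already visited at step i = 2.

E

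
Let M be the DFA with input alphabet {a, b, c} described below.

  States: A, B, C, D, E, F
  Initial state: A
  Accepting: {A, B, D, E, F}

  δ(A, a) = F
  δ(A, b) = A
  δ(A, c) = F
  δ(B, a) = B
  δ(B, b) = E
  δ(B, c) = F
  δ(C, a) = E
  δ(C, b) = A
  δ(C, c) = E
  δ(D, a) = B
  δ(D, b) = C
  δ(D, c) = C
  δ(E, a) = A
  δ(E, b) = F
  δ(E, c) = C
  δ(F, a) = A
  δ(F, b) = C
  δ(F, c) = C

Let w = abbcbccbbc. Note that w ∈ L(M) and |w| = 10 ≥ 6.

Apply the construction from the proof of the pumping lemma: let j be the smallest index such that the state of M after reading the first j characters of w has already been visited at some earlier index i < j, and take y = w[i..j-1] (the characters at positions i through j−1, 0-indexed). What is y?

abb

Run of M on w = a b b c b c c b b c:
  step 0: A  (start)
  step 1: F  (read a: A→F)
  step 2: C  (read b: F→C)
  step 3: A  (read b: C→A)   ← first repeat (A seen earlier)
  step 4: F  (read c: A→F)
  step 5: C  (read b: F→C)
  step 6: E  (read c: C→E)
  step 7: C  (read c: E→C)
  step 8: A  (read b: C→A)
  step 9: A  (read b: A→A)
  step 10: F  (read c: A→F)

So i = 0, j = 3, giving x = w[0:0] = ε, y = w[0:3] = abb, z = w[3:10] = cbccbbc.
Check: |xy| = 3 ≤ 6 and |y| = 3 ≥ 1. Reading y takes M from A back to A, so every xyⁱz is accepted.
Pumping length from the standard proof: p = 6 (the number of states). The repeated state found above gives |xy| = j ≤ 6 and |y| = j − i ≥ 1.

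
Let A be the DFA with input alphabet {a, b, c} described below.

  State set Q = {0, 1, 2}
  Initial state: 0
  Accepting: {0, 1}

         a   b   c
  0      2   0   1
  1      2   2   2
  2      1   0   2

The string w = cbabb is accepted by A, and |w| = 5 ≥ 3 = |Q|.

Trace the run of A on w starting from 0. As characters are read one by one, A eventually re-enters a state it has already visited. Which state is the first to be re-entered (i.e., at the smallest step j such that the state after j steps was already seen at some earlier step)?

State sequence: 0 -c-> 1 -b-> 2 -a-> 1 -b-> 2 -b-> 0
First repeat at step 3: 1 was already visited.

The earliest repeat is at step j = 3: A is in 1, which it already visited at step i = 1.

1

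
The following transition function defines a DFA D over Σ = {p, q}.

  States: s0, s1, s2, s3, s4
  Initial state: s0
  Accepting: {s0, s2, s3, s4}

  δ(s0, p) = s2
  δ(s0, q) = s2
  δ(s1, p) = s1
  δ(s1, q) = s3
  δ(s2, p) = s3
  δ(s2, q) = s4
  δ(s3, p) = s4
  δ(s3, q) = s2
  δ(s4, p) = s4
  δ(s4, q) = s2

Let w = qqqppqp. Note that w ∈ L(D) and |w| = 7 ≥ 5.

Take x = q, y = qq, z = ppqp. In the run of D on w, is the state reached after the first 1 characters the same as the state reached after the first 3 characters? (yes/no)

yes

Run of D on the first 3 characters of w = q q q:
  step 0: s0  (start)
  step 1: s2  (read q: s0→s2)
  step 2: s4  (read q: s2→s4)
  step 3: s2  (read q: s4→s2)

After x (step 1): s2. After xy (step 3): s2.
They match, so y = qq drives D around a cycle from s2 back to itself; pumping y any number of times keeps D in s2 before reading z, and xyⁱz ∈ L(D) for every i ≥ 0.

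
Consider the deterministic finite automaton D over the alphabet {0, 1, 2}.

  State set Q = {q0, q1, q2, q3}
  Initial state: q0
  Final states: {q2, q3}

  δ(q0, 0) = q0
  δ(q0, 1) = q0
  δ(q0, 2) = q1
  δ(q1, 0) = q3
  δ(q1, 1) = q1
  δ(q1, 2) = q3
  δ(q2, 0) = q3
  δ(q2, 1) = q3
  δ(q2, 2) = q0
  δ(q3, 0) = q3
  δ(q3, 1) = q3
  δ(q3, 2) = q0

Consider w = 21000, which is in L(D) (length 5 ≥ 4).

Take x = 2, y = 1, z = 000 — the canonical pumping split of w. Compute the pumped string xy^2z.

211000

xy^2z = 2·1·1·000 = 211000.
Reading y = 1 takes D from q1 back to q1, so after x·y·y the machine is still in q1, and z then leads to the accepting state q3. Hence 211000 ∈ L(D).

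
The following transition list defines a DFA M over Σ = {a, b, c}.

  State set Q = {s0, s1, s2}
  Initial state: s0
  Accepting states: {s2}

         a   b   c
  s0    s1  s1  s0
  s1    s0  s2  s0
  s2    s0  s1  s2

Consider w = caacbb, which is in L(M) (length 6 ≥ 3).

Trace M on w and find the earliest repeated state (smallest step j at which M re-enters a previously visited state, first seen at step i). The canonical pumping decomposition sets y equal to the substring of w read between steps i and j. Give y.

c

Run of M on w = c a a c b b:
  step 0: s0  (start)
  step 1: s0  (read c: s0→s0)   ← first repeat (s0 seen earlier)
  step 2: s1  (read a: s0→s1)
  step 3: s0  (read a: s1→s0)
  step 4: s0  (read c: s0→s0)
  step 5: s1  (read b: s0→s1)
  step 6: s2  (read b: s1→s2)

So i = 0, j = 1, giving x = w[0:0] = ε, y = w[0:1] = c, z = w[1:6] = aacbb.
Check: |xy| = 1 ≤ 3 and |y| = 1 ≥ 1. Reading y takes M from s0 back to s0, so every xyⁱz is accepted.
Pumping length from the standard proof: p = 3 (the number of states). The repeated state found above gives |xy| = j ≤ 3 and |y| = j − i ≥ 1.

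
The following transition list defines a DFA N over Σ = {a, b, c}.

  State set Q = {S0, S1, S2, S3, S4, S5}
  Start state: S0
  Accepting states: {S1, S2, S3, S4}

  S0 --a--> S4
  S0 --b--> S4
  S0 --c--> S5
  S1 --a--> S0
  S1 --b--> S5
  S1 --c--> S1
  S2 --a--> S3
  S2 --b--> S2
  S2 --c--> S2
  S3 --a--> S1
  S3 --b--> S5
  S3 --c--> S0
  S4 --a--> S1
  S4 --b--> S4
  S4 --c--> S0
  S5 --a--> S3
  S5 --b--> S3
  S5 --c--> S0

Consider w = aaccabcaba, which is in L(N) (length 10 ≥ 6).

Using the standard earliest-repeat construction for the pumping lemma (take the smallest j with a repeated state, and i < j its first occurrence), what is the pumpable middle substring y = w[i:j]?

Run of N on w = a a c c a b c a b a:
  step 0: S0  (start)
  step 1: S4  (read a: S0→S4)
  step 2: S1  (read a: S4→S1)
  step 3: S1  (read c: S1→S1)   ← first repeat (S1 seen earlier)
  step 4: S1  (read c: S1→S1)
  step 5: S0  (read a: S1→S0)
  step 6: S4  (read b: S0→S4)
  step 7: S0  (read c: S4→S0)
  step 8: S4  (read a: S0→S4)
  step 9: S4  (read b: S4→S4)
  step 10: S1  (read a: S4→S1)

So i = 2, j = 3, giving x = w[0:2] = aa, y = w[2:3] = c, z = w[3:10] = cabcaba.
Check: |xy| = 3 ≤ 6 and |y| = 1 ≥ 1. Reading y takes N from S1 back to S1, so every xyⁱz is accepted.
Since N has 6 states, any run of length ≥ 6 visits 6+1 states, so by pigeonhole some state repeats within the first 6 steps — that repeat gives the pumpable loop.

c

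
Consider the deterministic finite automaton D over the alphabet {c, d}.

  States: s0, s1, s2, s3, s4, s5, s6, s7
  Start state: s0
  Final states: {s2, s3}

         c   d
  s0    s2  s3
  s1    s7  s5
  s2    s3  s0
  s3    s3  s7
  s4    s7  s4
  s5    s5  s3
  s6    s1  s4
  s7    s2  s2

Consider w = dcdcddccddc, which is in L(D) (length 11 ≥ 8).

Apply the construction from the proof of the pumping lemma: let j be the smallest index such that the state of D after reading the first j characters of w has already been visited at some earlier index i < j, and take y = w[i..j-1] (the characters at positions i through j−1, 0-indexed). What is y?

Run of D on w = d c d c d d c c d d c:
  step 0: s0  (start)
  step 1: s3  (read d: s0→s3)
  step 2: s3  (read c: s3→s3)   ← first repeat (s3 seen earlier)
  step 3: s7  (read d: s3→s7)
  step 4: s2  (read c: s7→s2)
  step 5: s0  (read d: s2→s0)
  step 6: s3  (read d: s0→s3)
  step 7: s3  (read c: s3→s3)
  step 8: s3  (read c: s3→s3)
  step 9: s7  (read d: s3→s7)
  step 10: s2  (read d: s7→s2)
  step 11: s3  (read c: s2→s3)

So i = 1, j = 2, giving x = w[0:1] = d, y = w[1:2] = c, z = w[2:11] = dcddccddc.
Check: |xy| = 2 ≤ 8 and |y| = 1 ≥ 1. Reading y takes D from s3 back to s3, so every xyⁱz is accepted.
Since D has 8 states, any run of length ≥ 8 visits 8+1 states, so by pigeonhole some state repeats within the first 8 steps — that repeat gives the pumpable loop.

c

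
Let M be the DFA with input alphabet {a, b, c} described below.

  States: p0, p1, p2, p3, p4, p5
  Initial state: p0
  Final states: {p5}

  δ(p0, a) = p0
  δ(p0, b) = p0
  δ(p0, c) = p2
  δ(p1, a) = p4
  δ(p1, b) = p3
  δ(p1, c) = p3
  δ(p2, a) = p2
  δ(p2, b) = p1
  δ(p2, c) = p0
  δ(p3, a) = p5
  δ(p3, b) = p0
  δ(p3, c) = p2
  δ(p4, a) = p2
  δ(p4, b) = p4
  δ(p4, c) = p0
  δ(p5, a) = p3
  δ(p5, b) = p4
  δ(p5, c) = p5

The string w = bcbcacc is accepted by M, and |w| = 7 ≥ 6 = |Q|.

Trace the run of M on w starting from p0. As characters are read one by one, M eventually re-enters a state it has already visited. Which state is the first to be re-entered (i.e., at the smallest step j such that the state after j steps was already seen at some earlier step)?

p0

State sequence: p0 -b-> p0 -c-> p2 -b-> p1 -c-> p3 -a-> p5 -c-> p5 -c-> p5
First repeat at step 1: p0 was already visited.

The earliest repeat is at step j = 1: M is in p0, which it already visited at step i = 0.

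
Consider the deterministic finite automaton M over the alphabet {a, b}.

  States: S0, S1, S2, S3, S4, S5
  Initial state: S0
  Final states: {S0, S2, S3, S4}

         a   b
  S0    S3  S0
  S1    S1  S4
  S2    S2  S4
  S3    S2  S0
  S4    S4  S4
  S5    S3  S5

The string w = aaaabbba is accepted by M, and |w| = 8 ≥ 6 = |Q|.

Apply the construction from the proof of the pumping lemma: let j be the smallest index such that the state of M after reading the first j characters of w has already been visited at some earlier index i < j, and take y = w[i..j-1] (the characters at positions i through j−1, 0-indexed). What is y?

a

State sequence: S0 -a-> S3 -a-> S2 -a-> S2 -a-> S2 -b-> S4 -b-> S4 -b-> S4 -a-> S4
First repeat at step 3: S2 was already visited.

So i = 2, j = 3, giving x = w[0:2] = aa, y = w[2:3] = a, z = w[3:8] = abbba.
Check: |xy| = 3 ≤ 6 and |y| = 1 ≥ 1. Reading y takes M from S2 back to S2, so every xyⁱz is accepted.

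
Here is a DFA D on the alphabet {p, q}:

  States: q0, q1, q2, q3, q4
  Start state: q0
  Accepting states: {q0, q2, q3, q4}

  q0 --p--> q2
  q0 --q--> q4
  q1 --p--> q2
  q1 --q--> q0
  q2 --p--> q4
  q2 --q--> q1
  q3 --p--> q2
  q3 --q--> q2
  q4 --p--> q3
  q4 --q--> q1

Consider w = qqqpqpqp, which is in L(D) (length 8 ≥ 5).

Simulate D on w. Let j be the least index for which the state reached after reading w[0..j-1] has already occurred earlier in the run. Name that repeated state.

q0

Run of D on w = q q q p q p q p:
  step 0: q0  (start)
  step 1: q4  (read q: q0→q4)
  step 2: q1  (read q: q4→q1)
  step 3: q0  (read q: q1→q0)   ← first repeat (q0 seen earlier)
  step 4: q2  (read p: q0→q2)
  step 5: q1  (read q: q2→q1)
  step 6: q2  (read p: q1→q2)
  step 7: q1  (read q: q2→q1)
  step 8: q2  (read p: q1→q2)

The earliest repeat is at step j = 3: D is in q0, which it already visited at step i = 0.
With |Q| = 5, pigeonhole forces a state repeat no later than step 5; the substring read between the first and second visits to that state can be pumped.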